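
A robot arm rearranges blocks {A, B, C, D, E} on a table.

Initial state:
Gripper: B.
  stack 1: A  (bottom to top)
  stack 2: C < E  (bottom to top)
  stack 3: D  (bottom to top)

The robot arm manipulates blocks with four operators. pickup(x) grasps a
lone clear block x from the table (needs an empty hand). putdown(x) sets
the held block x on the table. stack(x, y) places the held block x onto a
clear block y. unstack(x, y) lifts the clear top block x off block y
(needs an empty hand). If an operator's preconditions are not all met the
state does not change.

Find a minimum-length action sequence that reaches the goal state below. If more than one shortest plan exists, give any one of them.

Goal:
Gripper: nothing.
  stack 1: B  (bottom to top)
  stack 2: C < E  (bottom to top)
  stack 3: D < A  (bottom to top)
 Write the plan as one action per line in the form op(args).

step 1 (putdown(B)): towers=[A; B; C/E; D] holding=-
step 2 (pickup(A)): towers=[B; C/E; D] holding=A
step 3 (stack(A, D)): towers=[B; C/E; D/A] holding=-
goal check: towers=[B; C/E; D/A] holding=- — reached (length 3, optimal by BFS)

putdown(B)
pickup(A)
stack(A, D)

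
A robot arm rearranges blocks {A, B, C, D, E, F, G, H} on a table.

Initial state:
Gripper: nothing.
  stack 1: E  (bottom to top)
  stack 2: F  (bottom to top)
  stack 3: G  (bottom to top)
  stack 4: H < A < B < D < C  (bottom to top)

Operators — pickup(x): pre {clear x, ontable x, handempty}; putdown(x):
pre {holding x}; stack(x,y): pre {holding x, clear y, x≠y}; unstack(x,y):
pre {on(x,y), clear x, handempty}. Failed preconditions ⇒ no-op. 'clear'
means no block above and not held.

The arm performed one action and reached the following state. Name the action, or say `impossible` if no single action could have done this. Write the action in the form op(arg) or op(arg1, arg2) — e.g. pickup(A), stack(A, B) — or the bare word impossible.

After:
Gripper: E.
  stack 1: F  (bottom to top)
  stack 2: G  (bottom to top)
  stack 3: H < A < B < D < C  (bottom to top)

pickup(E)

target: towers=[F; G; H/A/B/D/C] holding=E
         pickup(G) → towers=[E; F; H/A/B/D/C] holding=G
         pickup(E) → towers=[F; G; H/A/B/D/C] holding=E  ← match
         pickup(F) → towers=[E; G; H/A/B/D/C] holding=F
     unstack(C, D) → towers=[E; F; G; H/A/B/D] holding=C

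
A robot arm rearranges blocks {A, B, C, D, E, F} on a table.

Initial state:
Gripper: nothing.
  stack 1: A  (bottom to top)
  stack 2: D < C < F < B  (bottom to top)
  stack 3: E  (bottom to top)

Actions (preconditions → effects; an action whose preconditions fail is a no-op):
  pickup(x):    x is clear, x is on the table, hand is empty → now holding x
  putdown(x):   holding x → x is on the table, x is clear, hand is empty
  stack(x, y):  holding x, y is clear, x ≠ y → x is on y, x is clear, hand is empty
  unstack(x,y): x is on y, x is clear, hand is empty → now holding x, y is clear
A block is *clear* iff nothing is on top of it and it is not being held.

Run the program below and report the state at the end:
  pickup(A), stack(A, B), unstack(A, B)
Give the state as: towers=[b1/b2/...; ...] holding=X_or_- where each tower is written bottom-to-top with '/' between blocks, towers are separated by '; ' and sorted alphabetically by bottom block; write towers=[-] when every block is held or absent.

towers=[D/C/F/B; E] holding=A

step 1 (pickup(A)): towers=[D/C/F/B; E] holding=A
step 2 (stack(A, B)): towers=[D/C/F/B/A; E] holding=-
step 3 (unstack(A, B)): towers=[D/C/F/B; E] holding=A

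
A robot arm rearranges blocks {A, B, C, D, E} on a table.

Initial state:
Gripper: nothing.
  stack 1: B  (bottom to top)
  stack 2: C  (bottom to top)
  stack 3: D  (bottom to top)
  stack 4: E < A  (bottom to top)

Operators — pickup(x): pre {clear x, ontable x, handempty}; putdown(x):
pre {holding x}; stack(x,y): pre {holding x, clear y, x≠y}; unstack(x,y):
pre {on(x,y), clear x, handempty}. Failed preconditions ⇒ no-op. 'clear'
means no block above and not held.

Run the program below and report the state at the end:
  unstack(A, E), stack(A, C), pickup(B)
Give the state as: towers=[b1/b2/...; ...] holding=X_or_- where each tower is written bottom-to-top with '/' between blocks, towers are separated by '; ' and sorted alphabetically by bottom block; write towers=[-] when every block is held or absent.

step 1 (unstack(A, E)): towers=[B; C; D; E] holding=A
step 2 (stack(A, C)): towers=[B; C/A; D; E] holding=-
step 3 (pickup(B)): towers=[C/A; D; E] holding=B

towers=[C/A; D; E] holding=B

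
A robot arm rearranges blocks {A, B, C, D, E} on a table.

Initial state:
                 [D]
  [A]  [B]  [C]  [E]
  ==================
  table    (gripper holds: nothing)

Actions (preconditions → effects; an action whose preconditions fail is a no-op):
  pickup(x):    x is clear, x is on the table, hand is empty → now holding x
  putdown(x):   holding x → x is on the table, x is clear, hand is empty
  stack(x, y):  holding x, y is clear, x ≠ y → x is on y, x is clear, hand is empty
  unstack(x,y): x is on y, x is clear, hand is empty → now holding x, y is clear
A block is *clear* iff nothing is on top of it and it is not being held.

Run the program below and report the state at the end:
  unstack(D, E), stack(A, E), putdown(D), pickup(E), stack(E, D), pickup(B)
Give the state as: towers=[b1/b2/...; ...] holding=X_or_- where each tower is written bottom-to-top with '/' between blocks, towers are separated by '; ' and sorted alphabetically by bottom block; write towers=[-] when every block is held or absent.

towers=[A; C; D/E] holding=B

step 1 (unstack(D, E)): towers=[A; B; C; E] holding=D
step 2 (stack(A, E)) [no-op]: towers=[A; B; C; E] holding=D
step 3 (putdown(D)): towers=[A; B; C; D; E] holding=-
step 4 (pickup(E)): towers=[A; B; C; D] holding=E
step 5 (stack(E, D)): towers=[A; B; C; D/E] holding=-
step 6 (pickup(B)): towers=[A; C; D/E] holding=B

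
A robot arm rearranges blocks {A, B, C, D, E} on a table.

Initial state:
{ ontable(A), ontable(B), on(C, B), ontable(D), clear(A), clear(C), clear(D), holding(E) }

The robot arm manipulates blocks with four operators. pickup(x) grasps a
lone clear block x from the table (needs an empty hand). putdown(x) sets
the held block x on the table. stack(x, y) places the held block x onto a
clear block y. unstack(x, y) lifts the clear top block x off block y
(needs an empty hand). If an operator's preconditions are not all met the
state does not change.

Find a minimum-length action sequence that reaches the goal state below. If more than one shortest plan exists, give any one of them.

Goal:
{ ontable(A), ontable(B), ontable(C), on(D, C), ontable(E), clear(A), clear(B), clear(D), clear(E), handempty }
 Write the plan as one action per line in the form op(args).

putdown(E)
unstack(C, B)
putdown(C)
pickup(D)
stack(D, C)

step 1 (putdown(E)): towers=[A; B/C; D; E] holding=-
step 2 (unstack(C, B)): towers=[A; B; D; E] holding=C
step 3 (putdown(C)): towers=[A; B; C; D; E] holding=-
step 4 (pickup(D)): towers=[A; B; C; E] holding=D
step 5 (stack(D, C)): towers=[A; B; C/D; E] holding=-
goal check: towers=[A; B; C/D; E] holding=- — reached (length 5, optimal by BFS)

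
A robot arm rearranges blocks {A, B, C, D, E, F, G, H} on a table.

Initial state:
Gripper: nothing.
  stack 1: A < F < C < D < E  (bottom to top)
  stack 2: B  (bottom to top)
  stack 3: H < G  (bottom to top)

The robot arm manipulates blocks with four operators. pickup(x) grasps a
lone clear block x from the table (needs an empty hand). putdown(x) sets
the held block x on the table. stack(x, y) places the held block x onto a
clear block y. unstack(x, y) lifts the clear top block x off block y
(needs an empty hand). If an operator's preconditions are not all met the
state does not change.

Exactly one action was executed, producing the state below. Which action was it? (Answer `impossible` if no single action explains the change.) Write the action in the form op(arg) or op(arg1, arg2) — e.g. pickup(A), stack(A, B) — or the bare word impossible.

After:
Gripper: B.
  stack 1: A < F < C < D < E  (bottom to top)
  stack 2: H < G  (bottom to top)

pickup(B)

target: towers=[A/F/C/D/E; H/G] holding=B
     unstack(G, H) → towers=[A/F/C/D/E; B; H] holding=G
     unstack(E, D) → towers=[A/F/C/D; B; H/G] holding=E
         pickup(B) → towers=[A/F/C/D/E; H/G] holding=B  ← match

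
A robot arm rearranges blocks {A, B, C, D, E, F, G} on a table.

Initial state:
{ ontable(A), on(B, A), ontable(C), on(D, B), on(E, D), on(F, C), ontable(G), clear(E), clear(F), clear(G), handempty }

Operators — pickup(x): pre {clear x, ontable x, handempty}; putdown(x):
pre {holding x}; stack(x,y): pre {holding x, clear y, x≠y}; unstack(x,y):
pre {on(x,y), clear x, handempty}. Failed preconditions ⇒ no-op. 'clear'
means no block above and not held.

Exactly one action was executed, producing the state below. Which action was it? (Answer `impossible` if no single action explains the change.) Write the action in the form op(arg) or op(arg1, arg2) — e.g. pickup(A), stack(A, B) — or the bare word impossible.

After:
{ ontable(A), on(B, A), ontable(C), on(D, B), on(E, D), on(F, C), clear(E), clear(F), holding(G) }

target: towers=[A/B/D/E; C/F] holding=G
     unstack(F, C) → towers=[A/B/D/E; C; G] holding=F
         pickup(G) → towers=[A/B/D/E; C/F] holding=G  ← match
     unstack(E, D) → towers=[A/B/D; C/F; G] holding=E

pickup(G)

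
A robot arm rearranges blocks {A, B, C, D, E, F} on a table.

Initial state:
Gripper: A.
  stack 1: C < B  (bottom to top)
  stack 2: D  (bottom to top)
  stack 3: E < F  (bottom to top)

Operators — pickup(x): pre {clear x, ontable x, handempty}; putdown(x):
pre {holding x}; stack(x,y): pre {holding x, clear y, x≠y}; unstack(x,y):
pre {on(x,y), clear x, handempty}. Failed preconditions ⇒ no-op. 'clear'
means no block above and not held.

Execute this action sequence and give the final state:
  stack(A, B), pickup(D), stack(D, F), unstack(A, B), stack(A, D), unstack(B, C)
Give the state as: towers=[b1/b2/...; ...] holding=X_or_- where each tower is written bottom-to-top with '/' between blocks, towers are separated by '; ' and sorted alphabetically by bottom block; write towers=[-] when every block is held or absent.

step 1 (stack(A, B)): towers=[C/B/A; D; E/F] holding=-
step 2 (pickup(D)): towers=[C/B/A; E/F] holding=D
step 3 (stack(D, F)): towers=[C/B/A; E/F/D] holding=-
step 4 (unstack(A, B)): towers=[C/B; E/F/D] holding=A
step 5 (stack(A, D)): towers=[C/B; E/F/D/A] holding=-
step 6 (unstack(B, C)): towers=[C; E/F/D/A] holding=B

towers=[C; E/F/D/A] holding=B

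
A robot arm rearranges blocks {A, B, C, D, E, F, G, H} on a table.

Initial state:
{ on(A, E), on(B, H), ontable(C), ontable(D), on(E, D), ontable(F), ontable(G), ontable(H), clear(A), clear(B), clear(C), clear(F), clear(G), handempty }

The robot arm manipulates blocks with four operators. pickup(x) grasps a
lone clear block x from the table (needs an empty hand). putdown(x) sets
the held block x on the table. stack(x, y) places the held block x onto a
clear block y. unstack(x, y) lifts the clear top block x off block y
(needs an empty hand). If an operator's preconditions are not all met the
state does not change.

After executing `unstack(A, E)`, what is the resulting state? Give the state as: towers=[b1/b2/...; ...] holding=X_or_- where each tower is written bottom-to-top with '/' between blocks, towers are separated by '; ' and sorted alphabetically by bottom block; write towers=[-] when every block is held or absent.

towers=[C; D/E; F; G; H/B] holding=A

before: towers=[C; D/E/A; F; G; H/B] holding=-
pre[unstack(A, E)]: on(A,E) yes, clear(A) yes, handempty yes
all met → apply unstack(A, E)
after:  towers=[C; D/E; F; G; H/B] holding=A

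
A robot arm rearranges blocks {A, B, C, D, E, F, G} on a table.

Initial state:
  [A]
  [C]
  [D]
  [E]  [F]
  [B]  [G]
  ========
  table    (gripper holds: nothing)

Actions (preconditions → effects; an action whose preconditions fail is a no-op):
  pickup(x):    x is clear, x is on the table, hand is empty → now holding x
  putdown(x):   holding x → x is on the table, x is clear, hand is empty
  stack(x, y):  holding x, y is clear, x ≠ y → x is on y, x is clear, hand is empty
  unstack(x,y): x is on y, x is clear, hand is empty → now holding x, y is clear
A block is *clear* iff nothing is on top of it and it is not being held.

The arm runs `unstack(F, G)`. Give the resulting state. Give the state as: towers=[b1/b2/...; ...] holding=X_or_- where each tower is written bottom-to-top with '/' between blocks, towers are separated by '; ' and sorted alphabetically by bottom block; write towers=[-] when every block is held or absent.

before: towers=[B/E/D/C/A; G/F] holding=-
pre[unstack(F, G)]: on(F,G) ok, clear(F) ok, handempty ok
all met → apply unstack(F, G)
after:  towers=[B/E/D/C/A; G] holding=F

towers=[B/E/D/C/A; G] holding=F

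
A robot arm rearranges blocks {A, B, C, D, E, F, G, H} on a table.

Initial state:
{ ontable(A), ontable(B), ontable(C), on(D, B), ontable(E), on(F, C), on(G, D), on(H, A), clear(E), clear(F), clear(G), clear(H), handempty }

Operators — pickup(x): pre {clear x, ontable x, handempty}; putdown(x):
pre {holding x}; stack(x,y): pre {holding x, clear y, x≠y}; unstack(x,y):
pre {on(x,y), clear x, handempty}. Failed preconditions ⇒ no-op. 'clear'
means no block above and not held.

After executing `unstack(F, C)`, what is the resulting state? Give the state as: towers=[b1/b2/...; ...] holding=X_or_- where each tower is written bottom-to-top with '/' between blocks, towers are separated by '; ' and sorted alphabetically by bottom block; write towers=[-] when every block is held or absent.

towers=[A/H; B/D/G; C; E] holding=F

before: towers=[A/H; B/D/G; C/F; E] holding=-
pre[unstack(F, C)]: on(F,C) ✓, clear(F) ✓, handempty ✓
all met → apply unstack(F, C)
after:  towers=[A/H; B/D/G; C; E] holding=F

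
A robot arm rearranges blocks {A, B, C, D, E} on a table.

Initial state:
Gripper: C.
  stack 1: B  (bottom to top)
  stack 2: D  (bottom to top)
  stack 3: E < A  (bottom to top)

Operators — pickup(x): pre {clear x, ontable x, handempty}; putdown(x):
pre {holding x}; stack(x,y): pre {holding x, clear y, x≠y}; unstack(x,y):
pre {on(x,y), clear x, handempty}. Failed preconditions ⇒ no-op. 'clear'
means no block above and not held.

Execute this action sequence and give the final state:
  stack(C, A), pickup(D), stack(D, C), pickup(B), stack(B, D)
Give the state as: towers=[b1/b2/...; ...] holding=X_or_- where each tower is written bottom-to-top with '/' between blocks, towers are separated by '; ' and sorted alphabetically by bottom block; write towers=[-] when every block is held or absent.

step 1 (stack(C, A)): towers=[B; D; E/A/C] holding=-
step 2 (pickup(D)): towers=[B; E/A/C] holding=D
step 3 (stack(D, C)): towers=[B; E/A/C/D] holding=-
step 4 (pickup(B)): towers=[E/A/C/D] holding=B
step 5 (stack(B, D)): towers=[E/A/C/D/B] holding=-

towers=[E/A/C/D/B] holding=-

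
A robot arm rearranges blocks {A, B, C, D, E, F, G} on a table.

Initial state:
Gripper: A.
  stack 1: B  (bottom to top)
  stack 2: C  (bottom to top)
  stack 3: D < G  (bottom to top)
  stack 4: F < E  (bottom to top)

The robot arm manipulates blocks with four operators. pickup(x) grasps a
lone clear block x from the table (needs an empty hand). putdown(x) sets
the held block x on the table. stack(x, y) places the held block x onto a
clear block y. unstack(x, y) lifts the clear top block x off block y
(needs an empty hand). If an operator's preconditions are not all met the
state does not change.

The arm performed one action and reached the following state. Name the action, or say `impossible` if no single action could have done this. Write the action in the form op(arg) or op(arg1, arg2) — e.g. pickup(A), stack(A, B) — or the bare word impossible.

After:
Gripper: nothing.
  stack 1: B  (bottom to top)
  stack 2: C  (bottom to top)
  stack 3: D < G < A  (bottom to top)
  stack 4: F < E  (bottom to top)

target: towers=[B; C; D/G/A; F/E] holding=-
        putdown(A) → towers=[A; B; C; D/G; F/E] holding=-
       stack(A, B) → towers=[B/A; C; D/G; F/E] holding=-
       stack(A, G) → towers=[B; C; D/G/A; F/E] holding=-  ← match
       stack(A, E) → towers=[B; C; D/G; F/E/A] holding=-
       stack(A, C) → towers=[B; C/A; D/G; F/E] holding=-

stack(A, G)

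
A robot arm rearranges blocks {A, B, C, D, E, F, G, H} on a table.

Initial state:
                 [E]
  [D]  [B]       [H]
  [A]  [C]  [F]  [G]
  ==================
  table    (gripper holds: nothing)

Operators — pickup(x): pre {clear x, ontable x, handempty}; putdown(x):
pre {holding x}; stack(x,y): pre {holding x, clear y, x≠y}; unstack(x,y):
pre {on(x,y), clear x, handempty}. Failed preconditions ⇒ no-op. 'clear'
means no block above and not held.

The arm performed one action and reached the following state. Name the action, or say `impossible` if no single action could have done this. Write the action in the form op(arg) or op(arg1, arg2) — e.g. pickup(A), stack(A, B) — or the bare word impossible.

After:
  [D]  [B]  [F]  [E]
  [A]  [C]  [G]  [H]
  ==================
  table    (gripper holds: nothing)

impossible

target: towers=[A/D; C/B; G/F; H/E] holding=-
     unstack(E, H) → towers=[A/D; C/B; F; G/H] holding=E
     unstack(B, C) → towers=[A/D; C; F; G/H/E] holding=B
         pickup(F) → towers=[A/D; C/B; G/H/E] holding=F
     unstack(D, A) → towers=[A; C/B; F; G/H/E] holding=D
none of the 4 applicable actions match → impossible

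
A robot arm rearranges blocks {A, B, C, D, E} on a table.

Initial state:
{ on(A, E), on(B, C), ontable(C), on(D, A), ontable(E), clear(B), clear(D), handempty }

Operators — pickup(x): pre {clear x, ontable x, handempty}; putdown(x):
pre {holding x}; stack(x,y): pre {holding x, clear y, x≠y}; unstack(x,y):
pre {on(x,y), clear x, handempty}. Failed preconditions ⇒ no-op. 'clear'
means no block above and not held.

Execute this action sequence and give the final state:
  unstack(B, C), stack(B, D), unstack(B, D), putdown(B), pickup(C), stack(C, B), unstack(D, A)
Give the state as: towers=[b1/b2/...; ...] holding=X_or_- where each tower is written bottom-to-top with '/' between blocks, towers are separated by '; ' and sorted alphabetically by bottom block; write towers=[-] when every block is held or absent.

towers=[B/C; E/A] holding=D

step 1 (unstack(B, C)): towers=[C; E/A/D] holding=B
step 2 (stack(B, D)): towers=[C; E/A/D/B] holding=-
step 3 (unstack(B, D)): towers=[C; E/A/D] holding=B
step 4 (putdown(B)): towers=[B; C; E/A/D] holding=-
step 5 (pickup(C)): towers=[B; E/A/D] holding=C
step 6 (stack(C, B)): towers=[B/C; E/A/D] holding=-
step 7 (unstack(D, A)): towers=[B/C; E/A] holding=D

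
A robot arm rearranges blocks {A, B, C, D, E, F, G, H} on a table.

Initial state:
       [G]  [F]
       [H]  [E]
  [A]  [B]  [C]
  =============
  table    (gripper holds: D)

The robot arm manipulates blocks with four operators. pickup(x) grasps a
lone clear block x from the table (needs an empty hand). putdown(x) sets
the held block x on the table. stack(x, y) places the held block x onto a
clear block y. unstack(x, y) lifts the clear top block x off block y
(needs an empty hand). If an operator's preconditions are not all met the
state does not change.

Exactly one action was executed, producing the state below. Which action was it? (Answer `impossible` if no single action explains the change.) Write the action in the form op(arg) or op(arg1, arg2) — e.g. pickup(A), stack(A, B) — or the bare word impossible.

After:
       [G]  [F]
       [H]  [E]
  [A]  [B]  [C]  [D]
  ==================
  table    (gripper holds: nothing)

target: towers=[A; B/H/G; C/E/F; D] holding=-
        putdown(D) → towers=[A; B/H/G; C/E/F; D] holding=-  ← match
       stack(D, G) → towers=[A; B/H/G/D; C/E/F] holding=-
       stack(D, A) → towers=[A/D; B/H/G; C/E/F] holding=-
       stack(D, F) → towers=[A; B/H/G; C/E/F/D] holding=-

putdown(D)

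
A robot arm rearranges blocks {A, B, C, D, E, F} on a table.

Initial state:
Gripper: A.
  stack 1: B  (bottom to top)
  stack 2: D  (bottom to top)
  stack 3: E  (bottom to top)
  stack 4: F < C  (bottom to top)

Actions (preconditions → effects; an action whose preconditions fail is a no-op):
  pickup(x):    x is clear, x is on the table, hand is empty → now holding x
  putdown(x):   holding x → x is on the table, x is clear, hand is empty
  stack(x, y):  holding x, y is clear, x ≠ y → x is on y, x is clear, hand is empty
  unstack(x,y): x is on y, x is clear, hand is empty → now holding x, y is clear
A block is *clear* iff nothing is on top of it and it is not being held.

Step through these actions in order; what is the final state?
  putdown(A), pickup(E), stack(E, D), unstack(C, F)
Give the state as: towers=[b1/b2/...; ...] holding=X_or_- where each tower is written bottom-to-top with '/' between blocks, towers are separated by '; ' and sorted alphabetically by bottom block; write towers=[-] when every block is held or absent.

towers=[A; B; D/E; F] holding=C

step 1 (putdown(A)): towers=[A; B; D; E; F/C] holding=-
step 2 (pickup(E)): towers=[A; B; D; F/C] holding=E
step 3 (stack(E, D)): towers=[A; B; D/E; F/C] holding=-
step 4 (unstack(C, F)): towers=[A; B; D/E; F] holding=C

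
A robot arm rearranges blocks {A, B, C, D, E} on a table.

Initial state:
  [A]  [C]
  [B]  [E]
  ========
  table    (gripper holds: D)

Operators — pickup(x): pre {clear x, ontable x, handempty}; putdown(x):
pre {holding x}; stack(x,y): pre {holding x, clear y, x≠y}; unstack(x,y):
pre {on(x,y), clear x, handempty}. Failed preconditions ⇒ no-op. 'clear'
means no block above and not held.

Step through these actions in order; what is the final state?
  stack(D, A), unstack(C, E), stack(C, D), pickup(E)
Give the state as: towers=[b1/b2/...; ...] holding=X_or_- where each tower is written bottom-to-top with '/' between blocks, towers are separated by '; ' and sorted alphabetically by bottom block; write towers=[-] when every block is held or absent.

step 1 (stack(D, A)): towers=[B/A/D; E/C] holding=-
step 2 (unstack(C, E)): towers=[B/A/D; E] holding=C
step 3 (stack(C, D)): towers=[B/A/D/C; E] holding=-
step 4 (pickup(E)): towers=[B/A/D/C] holding=E

towers=[B/A/D/C] holding=E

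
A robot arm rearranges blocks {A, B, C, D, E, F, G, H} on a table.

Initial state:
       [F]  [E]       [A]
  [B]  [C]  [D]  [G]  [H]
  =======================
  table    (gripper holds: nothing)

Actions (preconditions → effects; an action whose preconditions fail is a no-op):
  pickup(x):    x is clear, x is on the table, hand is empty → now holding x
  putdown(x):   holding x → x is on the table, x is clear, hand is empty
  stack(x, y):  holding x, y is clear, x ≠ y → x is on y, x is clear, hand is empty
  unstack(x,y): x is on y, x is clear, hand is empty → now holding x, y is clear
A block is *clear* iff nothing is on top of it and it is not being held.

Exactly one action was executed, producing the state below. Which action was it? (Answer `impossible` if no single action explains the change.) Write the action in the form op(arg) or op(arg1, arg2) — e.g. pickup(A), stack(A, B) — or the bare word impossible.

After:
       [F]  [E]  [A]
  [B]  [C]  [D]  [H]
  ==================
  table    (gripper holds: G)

target: towers=[B; C/F; D/E; H/A] holding=G
         pickup(G) → towers=[B; C/F; D/E; H/A] holding=G  ← match
     unstack(A, H) → towers=[B; C/F; D/E; G; H] holding=A
     unstack(E, D) → towers=[B; C/F; D; G; H/A] holding=E
         pickup(B) → towers=[C/F; D/E; G; H/A] holding=B
     unstack(F, C) → towers=[B; C; D/E; G; H/A] holding=F

pickup(G)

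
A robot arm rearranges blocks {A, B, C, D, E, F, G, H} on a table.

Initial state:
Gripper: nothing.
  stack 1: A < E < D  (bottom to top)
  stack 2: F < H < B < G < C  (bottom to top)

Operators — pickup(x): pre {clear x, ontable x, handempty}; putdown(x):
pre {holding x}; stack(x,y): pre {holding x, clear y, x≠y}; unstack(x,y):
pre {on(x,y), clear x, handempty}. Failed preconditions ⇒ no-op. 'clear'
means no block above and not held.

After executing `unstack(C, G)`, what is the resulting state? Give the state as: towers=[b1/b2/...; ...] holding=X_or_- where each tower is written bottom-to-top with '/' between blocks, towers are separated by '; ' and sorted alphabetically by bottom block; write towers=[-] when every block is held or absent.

towers=[A/E/D; F/H/B/G] holding=C

before: towers=[A/E/D; F/H/B/G/C] holding=-
pre[unstack(C, G)]: on(C,G) ✓, clear(C) ✓, handempty ✓
all met → apply unstack(C, G)
after:  towers=[A/E/D; F/H/B/G] holding=C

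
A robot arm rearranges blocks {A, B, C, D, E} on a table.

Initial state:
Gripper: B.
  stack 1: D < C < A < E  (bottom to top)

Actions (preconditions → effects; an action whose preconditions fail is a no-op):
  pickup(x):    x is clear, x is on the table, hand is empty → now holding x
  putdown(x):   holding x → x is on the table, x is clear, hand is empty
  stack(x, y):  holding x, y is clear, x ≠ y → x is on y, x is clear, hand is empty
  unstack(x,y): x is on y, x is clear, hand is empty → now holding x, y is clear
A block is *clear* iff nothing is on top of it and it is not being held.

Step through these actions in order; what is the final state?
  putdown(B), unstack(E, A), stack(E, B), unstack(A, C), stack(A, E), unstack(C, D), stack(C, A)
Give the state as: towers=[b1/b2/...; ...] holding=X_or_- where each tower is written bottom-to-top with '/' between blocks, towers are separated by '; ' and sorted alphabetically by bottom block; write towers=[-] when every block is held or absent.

step 1 (putdown(B)): towers=[B; D/C/A/E] holding=-
step 2 (unstack(E, A)): towers=[B; D/C/A] holding=E
step 3 (stack(E, B)): towers=[B/E; D/C/A] holding=-
step 4 (unstack(A, C)): towers=[B/E; D/C] holding=A
step 5 (stack(A, E)): towers=[B/E/A; D/C] holding=-
step 6 (unstack(C, D)): towers=[B/E/A; D] holding=C
step 7 (stack(C, A)): towers=[B/E/A/C; D] holding=-

towers=[B/E/A/C; D] holding=-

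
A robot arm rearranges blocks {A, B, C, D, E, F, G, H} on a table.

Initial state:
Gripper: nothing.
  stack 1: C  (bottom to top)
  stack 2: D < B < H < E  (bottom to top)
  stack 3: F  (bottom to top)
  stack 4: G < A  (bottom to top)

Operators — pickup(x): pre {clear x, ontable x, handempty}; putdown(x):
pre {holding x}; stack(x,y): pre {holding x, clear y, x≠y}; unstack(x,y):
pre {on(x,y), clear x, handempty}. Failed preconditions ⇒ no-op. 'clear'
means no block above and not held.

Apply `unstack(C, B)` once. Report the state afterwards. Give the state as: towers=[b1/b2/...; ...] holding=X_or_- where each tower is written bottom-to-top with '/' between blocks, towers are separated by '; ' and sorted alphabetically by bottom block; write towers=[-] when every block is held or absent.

before: towers=[C; D/B/H/E; F; G/A] holding=-
pre[unstack(C, B)]: on(C,B) no, clear(C) yes, handempty yes
on(C,B) unmet → unstack(C, B) is a no-op
after:  towers=[C; D/B/H/E; F; G/A] holding=-

towers=[C; D/B/H/E; F; G/A] holding=-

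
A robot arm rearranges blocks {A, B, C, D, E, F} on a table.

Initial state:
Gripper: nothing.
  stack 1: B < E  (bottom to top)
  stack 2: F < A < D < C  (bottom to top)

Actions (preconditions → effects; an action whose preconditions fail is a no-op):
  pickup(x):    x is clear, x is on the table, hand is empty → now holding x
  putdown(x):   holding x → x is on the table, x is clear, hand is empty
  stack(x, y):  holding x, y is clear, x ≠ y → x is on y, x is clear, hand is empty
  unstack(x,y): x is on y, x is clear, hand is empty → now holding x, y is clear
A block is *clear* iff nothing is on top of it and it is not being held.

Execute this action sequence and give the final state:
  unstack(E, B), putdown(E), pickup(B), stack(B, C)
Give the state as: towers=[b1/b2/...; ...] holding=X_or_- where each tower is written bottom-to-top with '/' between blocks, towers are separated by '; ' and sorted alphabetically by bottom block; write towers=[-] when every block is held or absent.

step 1 (unstack(E, B)): towers=[B; F/A/D/C] holding=E
step 2 (putdown(E)): towers=[B; E; F/A/D/C] holding=-
step 3 (pickup(B)): towers=[E; F/A/D/C] holding=B
step 4 (stack(B, C)): towers=[E; F/A/D/C/B] holding=-

towers=[E; F/A/D/C/B] holding=-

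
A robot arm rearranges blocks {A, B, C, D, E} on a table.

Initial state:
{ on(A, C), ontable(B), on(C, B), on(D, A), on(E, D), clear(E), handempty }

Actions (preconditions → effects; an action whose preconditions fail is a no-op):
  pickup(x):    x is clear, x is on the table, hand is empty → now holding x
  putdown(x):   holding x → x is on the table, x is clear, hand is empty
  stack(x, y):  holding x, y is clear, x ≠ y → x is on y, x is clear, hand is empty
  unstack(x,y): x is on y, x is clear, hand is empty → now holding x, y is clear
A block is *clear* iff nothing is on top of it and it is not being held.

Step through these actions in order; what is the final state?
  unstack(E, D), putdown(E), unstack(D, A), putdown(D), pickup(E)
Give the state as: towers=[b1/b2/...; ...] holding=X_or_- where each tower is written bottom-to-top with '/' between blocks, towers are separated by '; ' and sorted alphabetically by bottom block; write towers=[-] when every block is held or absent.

towers=[B/C/A; D] holding=E

step 1 (unstack(E, D)): towers=[B/C/A/D] holding=E
step 2 (putdown(E)): towers=[B/C/A/D; E] holding=-
step 3 (unstack(D, A)): towers=[B/C/A; E] holding=D
step 4 (putdown(D)): towers=[B/C/A; D; E] holding=-
step 5 (pickup(E)): towers=[B/C/A; D] holding=E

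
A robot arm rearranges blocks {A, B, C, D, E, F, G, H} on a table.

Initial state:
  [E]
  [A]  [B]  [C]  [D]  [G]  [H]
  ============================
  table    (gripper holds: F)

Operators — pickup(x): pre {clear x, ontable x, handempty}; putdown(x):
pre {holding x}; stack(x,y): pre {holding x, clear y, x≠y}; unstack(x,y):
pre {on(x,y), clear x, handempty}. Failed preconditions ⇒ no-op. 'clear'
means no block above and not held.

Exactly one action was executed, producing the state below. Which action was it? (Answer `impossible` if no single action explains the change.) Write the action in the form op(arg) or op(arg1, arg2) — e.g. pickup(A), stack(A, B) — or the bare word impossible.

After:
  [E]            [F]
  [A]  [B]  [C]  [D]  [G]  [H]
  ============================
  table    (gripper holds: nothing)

target: towers=[A/E; B; C; D/F; G; H] holding=-
        putdown(F) → towers=[A/E; B; C; D; F; G; H] holding=-
       stack(F, G) → towers=[A/E; B; C; D; G/F; H] holding=-
       stack(F, E) → towers=[A/E/F; B; C; D; G; H] holding=-
       stack(F, H) → towers=[A/E; B; C; D; G; H/F] holding=-
       stack(F, B) → towers=[A/E; B/F; C; D; G; H] holding=-
       stack(F, D) → towers=[A/E; B; C; D/F; G; H] holding=-  ← match
       stack(F, C) → towers=[A/E; B; C/F; D; G; H] holding=-

stack(F, D)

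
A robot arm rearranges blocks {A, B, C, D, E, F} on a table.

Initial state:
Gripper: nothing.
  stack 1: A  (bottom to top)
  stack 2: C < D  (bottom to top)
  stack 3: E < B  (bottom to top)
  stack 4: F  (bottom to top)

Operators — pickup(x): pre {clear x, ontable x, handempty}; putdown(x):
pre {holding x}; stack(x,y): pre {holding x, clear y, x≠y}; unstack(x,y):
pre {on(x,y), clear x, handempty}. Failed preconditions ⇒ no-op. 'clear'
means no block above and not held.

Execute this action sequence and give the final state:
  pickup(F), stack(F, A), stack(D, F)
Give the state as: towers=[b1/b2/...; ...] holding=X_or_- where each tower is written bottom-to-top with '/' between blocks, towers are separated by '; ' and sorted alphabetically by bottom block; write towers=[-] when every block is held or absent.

towers=[A/F; C/D; E/B] holding=-

step 1 (pickup(F)): towers=[A; C/D; E/B] holding=F
step 2 (stack(F, A)): towers=[A/F; C/D; E/B] holding=-
step 3 (stack(D, F)) [no-op]: towers=[A/F; C/D; E/B] holding=-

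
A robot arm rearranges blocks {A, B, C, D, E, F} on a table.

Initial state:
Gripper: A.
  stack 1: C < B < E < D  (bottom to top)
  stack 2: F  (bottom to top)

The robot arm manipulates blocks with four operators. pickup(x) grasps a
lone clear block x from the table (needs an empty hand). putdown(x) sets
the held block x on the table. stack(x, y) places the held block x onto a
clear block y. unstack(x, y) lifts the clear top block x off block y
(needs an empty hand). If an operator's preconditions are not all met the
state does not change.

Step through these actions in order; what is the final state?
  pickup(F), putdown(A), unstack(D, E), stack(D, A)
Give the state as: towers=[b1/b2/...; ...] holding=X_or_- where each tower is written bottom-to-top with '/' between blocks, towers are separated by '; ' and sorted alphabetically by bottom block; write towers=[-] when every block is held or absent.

step 1 (pickup(F)) [no-op]: towers=[C/B/E/D; F] holding=A
step 2 (putdown(A)): towers=[A; C/B/E/D; F] holding=-
step 3 (unstack(D, E)): towers=[A; C/B/E; F] holding=D
step 4 (stack(D, A)): towers=[A/D; C/B/E; F] holding=-

towers=[A/D; C/B/E; F] holding=-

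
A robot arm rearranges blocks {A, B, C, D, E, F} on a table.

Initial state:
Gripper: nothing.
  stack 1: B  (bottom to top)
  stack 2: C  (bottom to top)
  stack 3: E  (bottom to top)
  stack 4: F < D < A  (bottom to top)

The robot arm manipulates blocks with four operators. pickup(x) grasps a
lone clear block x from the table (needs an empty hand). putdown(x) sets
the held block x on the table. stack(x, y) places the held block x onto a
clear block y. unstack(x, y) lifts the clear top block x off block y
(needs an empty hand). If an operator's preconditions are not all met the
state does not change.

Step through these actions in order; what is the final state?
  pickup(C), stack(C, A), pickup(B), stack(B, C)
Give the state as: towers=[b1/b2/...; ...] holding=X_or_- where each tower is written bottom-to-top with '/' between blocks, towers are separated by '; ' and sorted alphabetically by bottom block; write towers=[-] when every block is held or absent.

towers=[E; F/D/A/C/B] holding=-

step 1 (pickup(C)): towers=[B; E; F/D/A] holding=C
step 2 (stack(C, A)): towers=[B; E; F/D/A/C] holding=-
step 3 (pickup(B)): towers=[E; F/D/A/C] holding=B
step 4 (stack(B, C)): towers=[E; F/D/A/C/B] holding=-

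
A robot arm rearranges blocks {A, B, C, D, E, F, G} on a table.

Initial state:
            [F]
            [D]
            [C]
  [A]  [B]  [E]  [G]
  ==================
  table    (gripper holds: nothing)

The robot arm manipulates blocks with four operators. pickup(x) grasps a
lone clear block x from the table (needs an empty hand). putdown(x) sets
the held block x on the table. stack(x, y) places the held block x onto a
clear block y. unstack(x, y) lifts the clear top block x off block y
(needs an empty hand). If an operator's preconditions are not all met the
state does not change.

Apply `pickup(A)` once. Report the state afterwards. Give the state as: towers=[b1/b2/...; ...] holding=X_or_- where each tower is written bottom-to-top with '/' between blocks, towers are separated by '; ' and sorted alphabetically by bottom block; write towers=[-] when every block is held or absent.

towers=[B; E/C/D/F; G] holding=A

before: towers=[A; B; E/C/D/F; G] holding=-
pre[pickup(A)]: clear(A) ✓, ontable(A) ✓, handempty ✓
all met → apply pickup(A)
after:  towers=[B; E/C/D/F; G] holding=A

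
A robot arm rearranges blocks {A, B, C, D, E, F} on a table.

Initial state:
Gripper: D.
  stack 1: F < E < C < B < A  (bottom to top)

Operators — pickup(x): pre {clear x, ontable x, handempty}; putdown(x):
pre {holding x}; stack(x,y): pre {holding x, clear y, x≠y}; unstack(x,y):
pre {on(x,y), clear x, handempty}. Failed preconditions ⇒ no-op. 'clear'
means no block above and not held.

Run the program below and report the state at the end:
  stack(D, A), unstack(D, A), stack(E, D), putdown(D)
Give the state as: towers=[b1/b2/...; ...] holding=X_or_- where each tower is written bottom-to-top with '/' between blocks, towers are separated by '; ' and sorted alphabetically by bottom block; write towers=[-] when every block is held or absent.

step 1 (stack(D, A)): towers=[F/E/C/B/A/D] holding=-
step 2 (unstack(D, A)): towers=[F/E/C/B/A] holding=D
step 3 (stack(E, D)) [no-op]: towers=[F/E/C/B/A] holding=D
step 4 (putdown(D)): towers=[D; F/E/C/B/A] holding=-

towers=[D; F/E/C/B/A] holding=-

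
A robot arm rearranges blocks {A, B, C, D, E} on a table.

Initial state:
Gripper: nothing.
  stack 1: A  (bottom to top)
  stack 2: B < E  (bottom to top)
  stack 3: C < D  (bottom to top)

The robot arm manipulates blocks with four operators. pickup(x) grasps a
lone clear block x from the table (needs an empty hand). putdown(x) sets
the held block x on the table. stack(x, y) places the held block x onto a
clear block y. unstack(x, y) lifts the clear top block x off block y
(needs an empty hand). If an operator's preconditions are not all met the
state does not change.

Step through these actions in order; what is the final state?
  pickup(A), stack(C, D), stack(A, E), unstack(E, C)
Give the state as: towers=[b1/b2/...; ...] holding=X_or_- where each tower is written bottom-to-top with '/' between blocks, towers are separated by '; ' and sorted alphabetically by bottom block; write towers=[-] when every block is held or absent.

step 1 (pickup(A)): towers=[B/E; C/D] holding=A
step 2 (stack(C, D)) [no-op]: towers=[B/E; C/D] holding=A
step 3 (stack(A, E)): towers=[B/E/A; C/D] holding=-
step 4 (unstack(E, C)) [no-op]: towers=[B/E/A; C/D] holding=-

towers=[B/E/A; C/D] holding=-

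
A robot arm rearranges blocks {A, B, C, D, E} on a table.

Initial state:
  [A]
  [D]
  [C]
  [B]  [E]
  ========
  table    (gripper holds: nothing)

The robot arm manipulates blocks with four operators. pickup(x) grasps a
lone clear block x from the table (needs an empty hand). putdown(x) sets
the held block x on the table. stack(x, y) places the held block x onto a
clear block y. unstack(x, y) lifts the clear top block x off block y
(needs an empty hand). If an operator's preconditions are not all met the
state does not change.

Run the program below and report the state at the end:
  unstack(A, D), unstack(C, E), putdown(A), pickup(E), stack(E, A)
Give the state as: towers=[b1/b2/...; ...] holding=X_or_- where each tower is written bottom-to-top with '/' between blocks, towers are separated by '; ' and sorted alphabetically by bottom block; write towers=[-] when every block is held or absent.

towers=[A/E; B/C/D] holding=-

step 1 (unstack(A, D)): towers=[B/C/D; E] holding=A
step 2 (unstack(C, E)) [no-op]: towers=[B/C/D; E] holding=A
step 3 (putdown(A)): towers=[A; B/C/D; E] holding=-
step 4 (pickup(E)): towers=[A; B/C/D] holding=E
step 5 (stack(E, A)): towers=[A/E; B/C/D] holding=-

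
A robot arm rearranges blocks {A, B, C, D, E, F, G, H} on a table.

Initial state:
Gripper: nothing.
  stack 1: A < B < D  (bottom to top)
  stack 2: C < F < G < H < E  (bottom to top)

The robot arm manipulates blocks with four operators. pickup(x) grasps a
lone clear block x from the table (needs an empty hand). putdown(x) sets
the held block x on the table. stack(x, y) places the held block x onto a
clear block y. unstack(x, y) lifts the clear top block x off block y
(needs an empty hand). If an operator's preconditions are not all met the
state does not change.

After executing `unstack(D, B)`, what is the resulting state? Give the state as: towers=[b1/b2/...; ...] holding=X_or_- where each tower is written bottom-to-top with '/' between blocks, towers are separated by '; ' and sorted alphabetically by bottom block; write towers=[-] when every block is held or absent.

before: towers=[A/B/D; C/F/G/H/E] holding=-
pre[unstack(D, B)]: on(D,B) ✓, clear(D) ✓, handempty ✓
all met → apply unstack(D, B)
after:  towers=[A/B; C/F/G/H/E] holding=D

towers=[A/B; C/F/G/H/E] holding=D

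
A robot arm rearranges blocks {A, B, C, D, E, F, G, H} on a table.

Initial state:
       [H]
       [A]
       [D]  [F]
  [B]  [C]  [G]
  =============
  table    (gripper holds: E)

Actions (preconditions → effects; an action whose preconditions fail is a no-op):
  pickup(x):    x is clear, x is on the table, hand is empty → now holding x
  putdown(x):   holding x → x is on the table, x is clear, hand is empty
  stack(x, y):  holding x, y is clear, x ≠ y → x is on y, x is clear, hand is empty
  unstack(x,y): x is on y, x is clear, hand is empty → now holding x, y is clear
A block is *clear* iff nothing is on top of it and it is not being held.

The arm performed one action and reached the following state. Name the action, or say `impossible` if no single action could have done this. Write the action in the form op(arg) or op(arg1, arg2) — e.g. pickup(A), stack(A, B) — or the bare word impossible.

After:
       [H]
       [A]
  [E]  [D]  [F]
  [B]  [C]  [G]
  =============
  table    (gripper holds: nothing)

stack(E, B)

target: towers=[B/E; C/D/A/H; G/F] holding=-
        putdown(E) → towers=[B; C/D/A/H; E; G/F] holding=-
       stack(E, H) → towers=[B; C/D/A/H/E; G/F] holding=-
       stack(E, B) → towers=[B/E; C/D/A/H; G/F] holding=-  ← match
       stack(E, F) → towers=[B; C/D/A/H; G/F/E] holding=-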